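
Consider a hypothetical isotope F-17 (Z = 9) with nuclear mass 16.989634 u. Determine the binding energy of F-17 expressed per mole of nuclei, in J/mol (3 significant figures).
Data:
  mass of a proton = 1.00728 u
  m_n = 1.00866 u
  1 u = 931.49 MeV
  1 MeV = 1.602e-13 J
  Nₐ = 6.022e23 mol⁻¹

1.30e+13 J/mol

The nucleus contains 9 protons and 17 − 9 = 8 neutrons.
Σm = 9·m_p + 8·m_n = 9.06552 + 8.06928 = 17.13480 u
The mass defect is 17.13480 − 16.989634 = 0.145166 u.
Binding energy = Δm·c² = 0.145166 × 931.49 MeV/u = 135.221 MeV
Per nucleus in joules: 135.221 MeV × 1.602e-13 J/MeV = 2.1662e-11 J
Per mole: 2.1662e-11 J × 6.022e23 mol⁻¹ = 1.3045e+13 J/mol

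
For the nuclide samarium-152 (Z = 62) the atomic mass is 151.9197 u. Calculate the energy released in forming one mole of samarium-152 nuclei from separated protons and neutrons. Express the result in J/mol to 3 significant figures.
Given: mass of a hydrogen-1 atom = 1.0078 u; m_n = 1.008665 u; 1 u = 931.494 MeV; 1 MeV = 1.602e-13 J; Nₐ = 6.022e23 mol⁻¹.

1.21e+14 J/mol

Z = 62, so N = A − Z = 152 − 62 = 90.
Total constituent mass: 62 × 1.0078 + 90 × 1.008665 = 153.263450 u
Δm = 153.263450 − 151.9197 = 1.343750 u
E_B = 1.343750 × 931.494 = 1251.70 MeV
Per nucleus in joules: 1251.70 MeV × 1.602e-13 J/MeV = 2.0052e-10 J
Per mole: 2.0052e-10 J × 6.022e23 mol⁻¹ = 1.2075e+14 J/mol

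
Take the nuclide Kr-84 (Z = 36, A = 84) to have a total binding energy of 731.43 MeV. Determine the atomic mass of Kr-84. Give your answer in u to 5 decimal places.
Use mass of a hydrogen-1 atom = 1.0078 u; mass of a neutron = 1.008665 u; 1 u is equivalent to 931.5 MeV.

83.91150 u

Mass defect = 731.43 MeV / (931.5 MeV/u) = 0.7852174 u
Constituent mass = 36(1.0078) + 48(1.008665) = 84.696720 u
Atomic mass = 84.696720 − 0.7852174 = 83.9115026 u ≈ 83.91150 u (to 5 decimal places)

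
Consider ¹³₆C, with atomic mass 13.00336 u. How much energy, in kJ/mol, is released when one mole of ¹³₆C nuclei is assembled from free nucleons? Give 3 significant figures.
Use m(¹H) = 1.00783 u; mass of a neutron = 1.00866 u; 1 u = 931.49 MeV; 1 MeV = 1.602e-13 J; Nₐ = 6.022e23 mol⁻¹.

9.37e+09 kJ/mol

With 6 protons and 7 neutrons (A = 13):
Σm = 6·m(¹H) + 7·m_n = 6.04698 + 7.06062 = 13.10760 u
Δm = 13.10760 − 13.00336 = 0.10424 u
E_B = 0.10424 × 931.49 = 97.0985 MeV
Per nucleus in joules: 97.0985 MeV × 1.602e-13 J/MeV = 1.5555e-11 J
Per mole: 1.5555e-11 J × 6.022e23 mol⁻¹ = 9.3672e+12 J/mol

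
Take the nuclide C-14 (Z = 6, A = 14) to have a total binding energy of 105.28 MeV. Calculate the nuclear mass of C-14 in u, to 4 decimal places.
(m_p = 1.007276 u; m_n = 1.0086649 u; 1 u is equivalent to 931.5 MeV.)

14.0000 u

Mass defect = 105.28 MeV / (931.5 MeV/u) = 0.113022 u
Constituent mass = 6(1.007276) + 8(1.0086649) = 14.1129752 u
Nuclear mass = 14.1129752 − 0.113022 = 13.9999532 u ≈ 14.0000 u (to 4 decimal places)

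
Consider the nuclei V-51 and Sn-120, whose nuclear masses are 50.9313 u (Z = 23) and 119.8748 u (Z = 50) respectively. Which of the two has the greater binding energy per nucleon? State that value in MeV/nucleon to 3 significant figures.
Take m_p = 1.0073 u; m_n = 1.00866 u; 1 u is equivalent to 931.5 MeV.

V-51: Σm = 23(1.0073) + 28(1.00866) = 51.41038 u; Δm = 0.47908 u; E_B = 446.26 MeV; E_B/A = 8.750 MeV
Sn-120: Σm = 50(1.0073) + 70(1.00866) = 120.97120 u; Δm = 1.09640 u; E_B = 1021.3 MeV; E_B/A = 8.511 MeV
V-51 has the higher binding energy per nucleon, so it is the more tightly bound nucleus.

V-51; 8.75 MeV/nucleon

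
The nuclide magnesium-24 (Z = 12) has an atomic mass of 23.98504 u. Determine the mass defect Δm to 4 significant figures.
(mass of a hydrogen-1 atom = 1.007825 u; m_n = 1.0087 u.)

0.2133 u

Σm = 12·m(¹H) + 12·m_n = 12.093900 + 12.1044 = 24.198300 u
Δm = 24.198300 − 23.98504 = 0.213260 u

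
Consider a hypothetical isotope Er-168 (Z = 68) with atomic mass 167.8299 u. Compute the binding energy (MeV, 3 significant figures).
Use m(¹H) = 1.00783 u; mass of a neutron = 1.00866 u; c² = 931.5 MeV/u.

Z = 68, so N = A − Z = 168 − 68 = 100.
Total constituent mass: 68 × 1.00783 + 100 × 1.00866 = 169.39844 u
Δm = 169.39844 − 167.8299 = 1.56854 u
E_B = 1.56854 × 931.5 = 1461.10 MeV

1460 MeV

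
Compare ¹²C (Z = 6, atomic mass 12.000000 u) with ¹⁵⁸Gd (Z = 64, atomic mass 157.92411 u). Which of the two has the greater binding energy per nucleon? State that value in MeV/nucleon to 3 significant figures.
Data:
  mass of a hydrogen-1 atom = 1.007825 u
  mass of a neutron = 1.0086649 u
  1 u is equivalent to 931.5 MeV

¹⁵⁸Gd; 8.20 MeV/nucleon

¹²C: Σm = 6(1.007825) + 6(1.0086649) = 12.0989394 u; Δm = 0.0989394 u; E_B = 92.162 MeV; E_B/A = 7.680 MeV
¹⁵⁸Gd: Σm = 64(1.007825) + 94(1.0086649) = 159.3153006 u; Δm = 1.3911906 u; E_B = 1295.9 MeV; E_B/A = 8.202 MeV
¹⁵⁸Gd has the higher binding energy per nucleon, so it is the more tightly bound nucleus.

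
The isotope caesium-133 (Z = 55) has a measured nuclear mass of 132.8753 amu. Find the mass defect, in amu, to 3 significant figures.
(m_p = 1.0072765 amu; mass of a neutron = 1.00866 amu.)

1.20 amu

Σm = 55·m_p + 78·m_n = 55.4002075 + 78.67548 = 134.0756875 amu
The mass defect is 134.0756875 − 132.8753 = 1.2003875 amu.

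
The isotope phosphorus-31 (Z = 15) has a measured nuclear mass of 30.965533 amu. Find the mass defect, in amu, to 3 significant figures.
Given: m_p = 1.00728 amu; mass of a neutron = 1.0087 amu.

0.283 amu

The nucleus contains 15 protons and 31 − 15 = 16 neutrons.
Σm = 15·m_p + 16·m_n = 15.10920 + 16.1392 = 31.24840 amu
Δm = 31.24840 − 30.965533 = 0.282867 amu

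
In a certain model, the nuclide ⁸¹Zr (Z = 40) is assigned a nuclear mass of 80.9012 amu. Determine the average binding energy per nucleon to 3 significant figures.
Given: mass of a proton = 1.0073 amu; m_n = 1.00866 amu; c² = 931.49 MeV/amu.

Mass of separated nucleons = 40(1.0073) + 41(1.00866) = 40.2920 + 41.35506 = 81.64706 amu
Δm = 81.64706 − 80.9012 = 0.74586 amu
E_B = 0.74586 × 931.49 = 694.761 MeV
Per nucleon: 694.761 / 81 = 8.577 MeV

8.58 MeV/nucleon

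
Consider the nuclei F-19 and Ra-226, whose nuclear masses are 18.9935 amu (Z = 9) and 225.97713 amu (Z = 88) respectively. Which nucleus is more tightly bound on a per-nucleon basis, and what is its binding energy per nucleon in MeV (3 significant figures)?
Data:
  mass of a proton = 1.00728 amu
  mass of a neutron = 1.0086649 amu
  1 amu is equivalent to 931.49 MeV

F-19; 7.78 MeV/nucleon

F-19: Σm = 9(1.00728) + 10(1.0086649) = 19.1521690 amu; Δm = 0.1586690 amu; E_B = 147.80 MeV; E_B/A = 7.779 MeV
Ra-226: Σm = 88(1.00728) + 138(1.0086649) = 227.8363962 amu; Δm = 1.8592662 amu; E_B = 1731.9 MeV; E_B/A = 7.663 MeV
F-19 has the higher binding energy per nucleon, so it is the more tightly bound nucleus.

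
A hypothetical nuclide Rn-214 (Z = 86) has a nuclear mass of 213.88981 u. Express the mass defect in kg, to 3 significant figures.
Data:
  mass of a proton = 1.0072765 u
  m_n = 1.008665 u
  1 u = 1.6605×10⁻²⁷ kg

3.06e-27 kg

The nucleus contains 86 protons and 214 − 86 = 128 neutrons.
Total constituent mass: 86 × 1.0072765 + 128 × 1.008665 = 215.7348990 u
The mass defect is 215.7348990 − 213.88981 = 1.8450890 u.
In SI units: 1.8450890 u × 1.6605×10⁻²⁷ kg/u = 3.0638e-27 kg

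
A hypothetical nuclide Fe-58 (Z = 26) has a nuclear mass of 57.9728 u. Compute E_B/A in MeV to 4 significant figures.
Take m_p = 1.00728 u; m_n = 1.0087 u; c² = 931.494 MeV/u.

7.948 MeV/nucleon

Mass of separated nucleons = 26(1.00728) + 32(1.0087) = 26.18928 + 32.2784 = 58.46768 u
The mass defect is 58.46768 − 57.9728 = 0.49488 u.
E_B = 0.49488 × 931.494 = 460.978 MeV
BE/A = 460.978 MeV / 58 = 7.948 MeV/nucleon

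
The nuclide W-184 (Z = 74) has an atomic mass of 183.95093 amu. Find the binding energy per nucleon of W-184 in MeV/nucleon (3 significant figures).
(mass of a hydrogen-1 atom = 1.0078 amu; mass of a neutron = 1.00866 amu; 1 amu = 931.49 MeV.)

7.99 MeV/nucleon

Σm = 74·m(¹H) + 110·m_n = 74.5772 + 110.95260 = 185.52980 amu
Mass defect Δm = 185.52980 − 183.95093 = 1.57887 amu
E_B = 1.57887 × 931.49 = 1470.70 MeV
Per nucleon: 1470.70 / 184 = 7.993 MeV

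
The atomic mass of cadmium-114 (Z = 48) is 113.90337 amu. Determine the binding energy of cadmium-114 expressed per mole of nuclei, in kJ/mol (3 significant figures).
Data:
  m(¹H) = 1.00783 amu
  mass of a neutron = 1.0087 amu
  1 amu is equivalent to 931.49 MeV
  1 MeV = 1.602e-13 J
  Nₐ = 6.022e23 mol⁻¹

Σm = 48·m(¹H) + 66·m_n = 48.37584 + 66.5742 = 114.95004 amu
Mass defect Δm = 114.95004 − 113.90337 = 1.04667 amu
Binding energy = Δm·c² = 1.04667 × 931.49 MeV/amu = 974.963 MeV
Per nucleus in joules: 974.963 MeV × 1.602e-13 J/MeV = 1.5619e-10 J
Per mole: 1.5619e-10 J × 6.022e23 mol⁻¹ = 9.4058e+13 J/mol

9.41e+10 kJ/mol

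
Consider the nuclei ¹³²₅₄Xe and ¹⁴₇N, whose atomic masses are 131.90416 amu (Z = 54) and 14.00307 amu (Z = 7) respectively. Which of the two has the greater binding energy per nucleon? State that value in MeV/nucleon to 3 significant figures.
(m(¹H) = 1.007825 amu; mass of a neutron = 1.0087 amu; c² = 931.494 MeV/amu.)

¹³²₅₄Xe; 8.45 MeV/nucleon

¹³²₅₄Xe: Σm = 54(1.007825) + 78(1.0087) = 133.101150 amu; Δm = 1.196990 amu; E_B = 1115.0 MeV; E_B/A = 8.447 MeV
¹⁴₇N: Σm = 7(1.007825) + 7(1.0087) = 14.115675 amu; Δm = 0.112605 amu; E_B = 104.89 MeV; E_B/A = 7.492 MeV
¹³²₅₄Xe has the higher binding energy per nucleon, so it is the more tightly bound nucleus.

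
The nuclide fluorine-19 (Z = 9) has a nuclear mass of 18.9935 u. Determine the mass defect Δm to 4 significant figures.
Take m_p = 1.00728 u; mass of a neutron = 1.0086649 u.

The nucleus contains 9 protons and 19 − 9 = 10 neutrons.
Mass of separated nucleons = 9(1.00728) + 10(1.0086649) = 9.06552 + 10.0866490 = 19.1521690 u
Δm = 19.1521690 − 18.9935 = 0.1586690 u

0.1587 u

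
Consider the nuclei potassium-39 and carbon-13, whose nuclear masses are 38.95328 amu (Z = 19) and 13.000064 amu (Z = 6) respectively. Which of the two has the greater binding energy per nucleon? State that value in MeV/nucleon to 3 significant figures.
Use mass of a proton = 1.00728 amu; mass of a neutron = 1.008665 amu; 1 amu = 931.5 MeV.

potassium-39: Σm = 19(1.00728) + 20(1.008665) = 39.311620 amu; Δm = 0.358340 amu; E_B = 333.79 MeV; E_B/A = 8.559 MeV
carbon-13: Σm = 6(1.00728) + 7(1.008665) = 13.104335 amu; Δm = 0.104271 amu; E_B = 97.128 MeV; E_B/A = 7.471 MeV
potassium-39 has the higher binding energy per nucleon, so it is the more tightly bound nucleus.

potassium-39; 8.56 MeV/nucleon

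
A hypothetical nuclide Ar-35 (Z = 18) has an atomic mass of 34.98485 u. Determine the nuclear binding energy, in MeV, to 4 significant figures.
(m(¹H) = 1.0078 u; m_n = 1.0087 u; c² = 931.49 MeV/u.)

282.7 MeV

Z = 18, so N = A − Z = 35 − 18 = 17.
Total constituent mass: 18 × 1.0078 + 17 × 1.0087 = 35.2883 u
Δm = 35.2883 − 34.98485 = 0.30345 u
E_B = 0.30345 × 931.49 = 282.661 MeV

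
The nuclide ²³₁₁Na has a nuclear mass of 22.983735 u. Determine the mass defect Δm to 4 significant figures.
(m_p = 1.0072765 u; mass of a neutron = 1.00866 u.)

Z = 11, so N = A − Z = 23 − 11 = 12.
Σm = 11·m_p + 12·m_n = 11.0800415 + 12.10392 = 23.1839615 u
Δm = 23.1839615 − 22.983735 = 0.2002265 u

0.2002 u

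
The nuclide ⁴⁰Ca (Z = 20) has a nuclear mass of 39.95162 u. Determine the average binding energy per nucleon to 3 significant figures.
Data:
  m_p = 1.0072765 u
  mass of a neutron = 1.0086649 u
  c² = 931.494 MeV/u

With 20 protons and 20 neutrons (A = 40):
Total constituent mass: 20 × 1.0072765 + 20 × 1.0086649 = 40.3188280 u
The mass defect is 40.3188280 − 39.95162 = 0.3672080 u.
Binding energy = Δm·c² = 0.3672080 × 931.494 MeV/u = 342.052 MeV
Per nucleon: 342.052 / 40 = 8.551 MeV

8.55 MeV/nucleon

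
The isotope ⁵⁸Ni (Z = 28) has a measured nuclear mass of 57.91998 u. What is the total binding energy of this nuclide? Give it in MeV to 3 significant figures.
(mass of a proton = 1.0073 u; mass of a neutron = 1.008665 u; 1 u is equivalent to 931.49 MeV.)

The nucleus contains 28 protons and 58 − 28 = 30 neutrons.
Mass of separated nucleons = 28(1.0073) + 30(1.008665) = 28.2044 + 30.259950 = 58.464350 u
The mass defect is 58.464350 − 57.91998 = 0.544370 u.
Binding energy = Δm·c² = 0.544370 × 931.49 MeV/u = 507.075 MeV

507 MeV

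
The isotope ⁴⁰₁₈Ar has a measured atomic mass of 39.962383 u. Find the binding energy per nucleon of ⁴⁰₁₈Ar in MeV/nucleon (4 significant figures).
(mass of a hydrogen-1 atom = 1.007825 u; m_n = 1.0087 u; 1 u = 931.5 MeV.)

The nucleus contains 18 protons and 40 − 18 = 22 neutrons.
Σm = 18·m(¹H) + 22·m_n = 18.140850 + 22.1914 = 40.332250 u
Mass defect Δm = 40.332250 − 39.962383 = 0.369867 u
E_B = 0.369867 × 931.5 = 344.531 MeV
Per nucleon: 344.531 / 40 = 8.613 MeV

8.613 MeV/nucleon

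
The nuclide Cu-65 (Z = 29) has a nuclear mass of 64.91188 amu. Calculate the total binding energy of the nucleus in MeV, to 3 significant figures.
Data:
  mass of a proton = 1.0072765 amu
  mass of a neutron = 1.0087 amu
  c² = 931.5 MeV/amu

570 MeV

Total constituent mass: 29 × 1.0072765 + 36 × 1.0087 = 65.5242185 amu
Mass defect Δm = 65.5242185 − 64.91188 = 0.6123385 amu
E_B = 0.6123385 × 931.5 = 570.393 MeV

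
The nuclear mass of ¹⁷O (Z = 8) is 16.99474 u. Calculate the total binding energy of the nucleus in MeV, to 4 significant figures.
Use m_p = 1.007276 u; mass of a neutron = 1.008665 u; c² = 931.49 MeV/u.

131.8 MeV

The nucleus contains 8 protons and 17 − 8 = 9 neutrons.
Σm = 8·m_p + 9·m_n = 8.058208 + 9.077985 = 17.136193 u
Δm = 17.136193 − 16.99474 = 0.141453 u
Converting to energy: 0.141453 u × 931.49 MeV/u = 131.762 MeV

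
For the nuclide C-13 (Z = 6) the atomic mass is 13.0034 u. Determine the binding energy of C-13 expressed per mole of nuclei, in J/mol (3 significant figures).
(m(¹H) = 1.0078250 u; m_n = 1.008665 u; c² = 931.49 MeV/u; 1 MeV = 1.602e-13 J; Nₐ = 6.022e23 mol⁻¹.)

Σm = 6·m(¹H) + 7·m_n = 6.0469500 + 7.060655 = 13.1076050 u
Δm = 13.1076050 − 13.0034 = 0.1042050 u
E_B = 0.1042050 × 931.49 = 97.0659 MeV
Per nucleus in joules: 97.0659 MeV × 1.602e-13 J/MeV = 1.5550e-11 J
Per mole: 1.5550e-11 J × 6.022e23 mol⁻¹ = 9.3642e+12 J/mol

9.36e+12 J/mol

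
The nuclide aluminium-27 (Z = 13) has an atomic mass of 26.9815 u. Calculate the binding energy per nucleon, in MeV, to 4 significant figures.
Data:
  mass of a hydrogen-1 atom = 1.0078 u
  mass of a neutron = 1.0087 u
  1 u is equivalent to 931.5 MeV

8.339 MeV/nucleon

The nucleus contains 13 protons and 27 − 13 = 14 neutrons.
Mass of separated nucleons = 13(1.0078) + 14(1.0087) = 13.1014 + 14.1218 = 27.2232 u
The mass defect is 27.2232 − 26.9815 = 0.2417 u.
Converting to energy: 0.2417 u × 931.5 MeV/u = 225.144 MeV
Dividing by A = 27 gives 8.339 MeV per nucleon.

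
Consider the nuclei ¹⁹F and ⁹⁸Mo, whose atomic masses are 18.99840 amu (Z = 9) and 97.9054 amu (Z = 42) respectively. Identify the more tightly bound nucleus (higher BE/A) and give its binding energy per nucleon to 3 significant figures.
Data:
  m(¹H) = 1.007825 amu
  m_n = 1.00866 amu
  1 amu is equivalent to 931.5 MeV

¹⁹F: Σm = 9(1.007825) + 10(1.00866) = 19.157025 amu; Δm = 0.158625 amu; E_B = 147.76 MeV; E_B/A = 7.777 MeV
⁹⁸Mo: Σm = 42(1.007825) + 56(1.00866) = 98.813610 amu; Δm = 0.908210 amu; E_B = 846.00 MeV; E_B/A = 8.633 MeV
⁹⁸Mo has the higher binding energy per nucleon, so it is the more tightly bound nucleus.

⁹⁸Mo; 8.63 MeV/nucleon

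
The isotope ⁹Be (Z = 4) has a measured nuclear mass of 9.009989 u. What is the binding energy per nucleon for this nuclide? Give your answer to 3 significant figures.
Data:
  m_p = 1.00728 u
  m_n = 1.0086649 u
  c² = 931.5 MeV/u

6.46 MeV/nucleon

The nucleus contains 4 protons and 9 − 4 = 5 neutrons.
Σm = 4·m_p + 5·m_n = 4.02912 + 5.0433245 = 9.0724445 u
Δm = 9.0724445 − 9.009989 = 0.0624555 u
E_B = 0.0624555 × 931.5 = 58.1773 MeV
Per nucleon: 58.1773 / 9 = 6.464 MeV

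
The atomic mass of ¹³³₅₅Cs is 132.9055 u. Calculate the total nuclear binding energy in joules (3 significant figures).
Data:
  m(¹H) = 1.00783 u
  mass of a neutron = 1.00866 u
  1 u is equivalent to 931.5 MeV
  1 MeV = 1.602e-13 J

With 55 protons and 78 neutrons (A = 133):
Mass of separated nucleons = 55(1.00783) + 78(1.00866) = 55.43065 + 78.67548 = 134.10613 u
The mass defect is 134.10613 − 132.9055 = 1.20063 u.
E_B = 1.20063 × 931.5 = 1118.39 MeV
In joules: 1118.39 MeV × 1.602e-13 J/MeV = 1.7917e-10 J

1.79e-10 J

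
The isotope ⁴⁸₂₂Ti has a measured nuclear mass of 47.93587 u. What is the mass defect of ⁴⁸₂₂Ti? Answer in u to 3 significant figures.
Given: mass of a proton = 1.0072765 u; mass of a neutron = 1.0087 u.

0.450 u

With 22 protons and 26 neutrons (A = 48):
Total constituent mass: 22 × 1.0072765 + 26 × 1.0087 = 48.3862830 u
Δm = 48.3862830 − 47.93587 = 0.4504130 u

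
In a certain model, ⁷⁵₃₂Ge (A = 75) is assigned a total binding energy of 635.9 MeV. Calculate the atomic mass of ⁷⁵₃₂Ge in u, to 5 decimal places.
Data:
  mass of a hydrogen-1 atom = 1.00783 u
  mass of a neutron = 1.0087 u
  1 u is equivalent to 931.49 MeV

Mass defect = 635.9 MeV / (931.49 MeV/u) = 0.6826697 u
Constituent mass = 32(1.00783) + 43(1.0087) = 75.62466 u
Atomic mass = 75.62466 − 0.6826697 = 74.9419903 u ≈ 74.94199 u (to 5 decimal places)

74.94199 u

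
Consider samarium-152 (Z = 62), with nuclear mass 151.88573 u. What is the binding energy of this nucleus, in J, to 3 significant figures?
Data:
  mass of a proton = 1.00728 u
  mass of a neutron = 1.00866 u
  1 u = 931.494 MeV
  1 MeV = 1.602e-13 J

Z = 62, so N = A − Z = 152 − 62 = 90.
Mass of separated nucleons = 62(1.00728) + 90(1.00866) = 62.45136 + 90.77940 = 153.23076 u
The mass defect is 153.23076 − 151.88573 = 1.34503 u.
Binding energy = Δm·c² = 1.34503 × 931.494 MeV/u = 1252.89 MeV
In joules: 1252.89 MeV × 1.602e-13 J/MeV = 2.0071e-10 J

2.01e-10 J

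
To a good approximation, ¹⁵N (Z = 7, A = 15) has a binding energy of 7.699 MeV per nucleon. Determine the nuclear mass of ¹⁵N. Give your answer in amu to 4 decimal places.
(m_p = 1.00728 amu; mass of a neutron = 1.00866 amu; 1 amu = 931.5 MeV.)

Total binding energy = 15 × 7.699 = 115.485 MeV
Mass defect = 115.485 MeV / (931.5 MeV/amu) = 0.123977 amu
Constituent mass = 7(1.00728) + 8(1.00866) = 15.12024 amu
Nuclear mass = 15.12024 − 0.123977 = 14.996263 amu ≈ 14.9963 amu (to 4 decimal places)

14.9963 amu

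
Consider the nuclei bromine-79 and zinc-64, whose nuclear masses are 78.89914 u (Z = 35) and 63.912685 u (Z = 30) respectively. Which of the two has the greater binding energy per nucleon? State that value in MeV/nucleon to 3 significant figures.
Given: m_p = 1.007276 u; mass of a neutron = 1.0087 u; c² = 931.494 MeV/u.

zinc-64; 8.75 MeV/nucleon

bromine-79: Σm = 35(1.007276) + 44(1.0087) = 79.637460 u; Δm = 0.738320 u; E_B = 687.74 MeV; E_B/A = 8.706 MeV
zinc-64: Σm = 30(1.007276) + 34(1.0087) = 64.514080 u; Δm = 0.601395 u; E_B = 560.20 MeV; E_B/A = 8.753 MeV
zinc-64 has the higher binding energy per nucleon, so it is the more tightly bound nucleus.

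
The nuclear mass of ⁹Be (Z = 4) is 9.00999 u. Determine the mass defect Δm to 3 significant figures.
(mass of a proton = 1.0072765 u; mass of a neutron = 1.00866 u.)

0.0624 u

Total constituent mass: 4 × 1.0072765 + 5 × 1.00866 = 9.0724060 u
Mass defect Δm = 9.0724060 − 9.00999 = 0.0624160 u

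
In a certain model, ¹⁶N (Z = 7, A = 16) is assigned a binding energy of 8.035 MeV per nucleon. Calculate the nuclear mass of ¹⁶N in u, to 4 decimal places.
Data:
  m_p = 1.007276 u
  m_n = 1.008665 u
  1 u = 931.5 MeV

15.9909 u

Total binding energy = 16 × 8.035 = 128.560 MeV
Mass defect = 128.560 MeV / (931.5 MeV/u) = 0.138014 u
Constituent mass = 7(1.007276) + 9(1.008665) = 16.128917 u
Nuclear mass = 16.128917 − 0.138014 = 15.990903 u ≈ 15.9909 u (to 4 decimal places)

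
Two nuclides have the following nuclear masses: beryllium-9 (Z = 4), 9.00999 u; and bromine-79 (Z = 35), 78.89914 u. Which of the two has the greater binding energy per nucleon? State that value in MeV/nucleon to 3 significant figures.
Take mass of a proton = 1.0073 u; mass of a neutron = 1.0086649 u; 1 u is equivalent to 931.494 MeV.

bromine-79; 8.70 MeV/nucleon

beryllium-9: Σm = 4(1.0073) + 5(1.0086649) = 9.0725245 u; Δm = 0.0625345 u; E_B = 58.251 MeV; E_B/A = 6.472 MeV
bromine-79: Σm = 35(1.0073) + 44(1.0086649) = 79.6367556 u; Δm = 0.7376156 u; E_B = 687.08 MeV; E_B/A = 8.697 MeV
bromine-79 has the higher binding energy per nucleon, so it is the more tightly bound nucleus.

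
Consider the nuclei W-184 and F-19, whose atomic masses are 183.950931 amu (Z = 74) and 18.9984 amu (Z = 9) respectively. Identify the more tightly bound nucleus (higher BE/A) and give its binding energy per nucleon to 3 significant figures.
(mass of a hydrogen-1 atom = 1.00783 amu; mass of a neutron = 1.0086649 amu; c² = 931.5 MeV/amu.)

W-184; 8.01 MeV/nucleon

W-184: Σm = 74(1.00783) + 110(1.0086649) = 185.5325590 amu; Δm = 1.5816280 amu; E_B = 1473.3 MeV; E_B/A = 8.007 MeV
F-19: Σm = 9(1.00783) + 10(1.0086649) = 19.1571190 amu; Δm = 0.1587190 amu; E_B = 147.847 MeV; E_B/A = 7.781 MeV
W-184 has the higher binding energy per nucleon, so it is the more tightly bound nucleus.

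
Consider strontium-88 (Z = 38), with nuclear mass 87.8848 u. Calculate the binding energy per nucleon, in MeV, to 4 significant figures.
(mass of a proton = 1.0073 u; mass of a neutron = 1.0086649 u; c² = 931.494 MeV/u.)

The nucleus contains 38 protons and 88 − 38 = 50 neutrons.
Σm = 38·m_p + 50·m_n = 38.2774 + 50.4332450 = 88.7106450 u
The mass defect is 88.7106450 − 87.8848 = 0.8258450 u.
Converting to energy: 0.8258450 u × 931.494 MeV/u = 769.270 MeV
Per nucleon: 769.270 / 88 = 8.742 MeV

8.742 MeV/nucleon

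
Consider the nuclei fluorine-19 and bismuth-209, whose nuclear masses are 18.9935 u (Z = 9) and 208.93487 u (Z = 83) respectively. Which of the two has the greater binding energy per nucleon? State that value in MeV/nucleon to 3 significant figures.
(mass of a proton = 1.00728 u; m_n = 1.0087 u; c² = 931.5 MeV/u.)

fluorine-19: Σm = 9(1.00728) + 10(1.0087) = 19.15252 u; Δm = 0.15902 u; E_B = 148.13 MeV; E_B/A = 7.796 MeV
bismuth-209: Σm = 83(1.00728) + 126(1.0087) = 210.70044 u; Δm = 1.76557 u; E_B = 1644.6 MeV; E_B/A = 7.869 MeV
bismuth-209 has the higher binding energy per nucleon, so it is the more tightly bound nucleus.

bismuth-209; 7.87 MeV/nucleon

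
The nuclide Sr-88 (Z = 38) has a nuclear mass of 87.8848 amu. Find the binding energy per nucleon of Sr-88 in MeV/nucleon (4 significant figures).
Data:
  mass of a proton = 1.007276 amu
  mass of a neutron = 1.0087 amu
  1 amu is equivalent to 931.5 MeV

8.751 MeV/nucleon

Z = 38, so N = A − Z = 88 − 38 = 50.
Σm = 38·m_p + 50·m_n = 38.276488 + 50.4350 = 88.711488 amu
The mass defect is 88.711488 − 87.8848 = 0.826688 amu.
Converting to energy: 0.826688 amu × 931.5 MeV/amu = 770.060 MeV
Per nucleon: 770.060 / 88 = 8.751 MeV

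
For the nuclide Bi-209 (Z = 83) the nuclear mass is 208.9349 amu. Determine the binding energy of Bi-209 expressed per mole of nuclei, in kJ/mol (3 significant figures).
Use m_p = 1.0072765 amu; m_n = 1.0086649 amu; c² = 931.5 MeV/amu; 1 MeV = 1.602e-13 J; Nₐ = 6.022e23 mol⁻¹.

1.58e+11 kJ/mol

Total constituent mass: 83 × 1.0072765 + 126 × 1.0086649 = 210.6957269 amu
Mass defect Δm = 210.6957269 − 208.9349 = 1.7608269 amu
Binding energy = Δm·c² = 1.7608269 × 931.5 MeV/amu = 1640.21 MeV
Per nucleus in joules: 1640.21 MeV × 1.602e-13 J/MeV = 2.6276e-10 J
Per mole: 2.6276e-10 J × 6.022e23 mol⁻¹ = 1.5823e+14 J/mol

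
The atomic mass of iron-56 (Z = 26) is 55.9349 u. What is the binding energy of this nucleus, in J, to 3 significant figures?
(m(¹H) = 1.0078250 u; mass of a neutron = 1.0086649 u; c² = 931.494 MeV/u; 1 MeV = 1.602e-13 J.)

The nucleus contains 26 protons and 56 − 26 = 30 neutrons.
Σm = 26·m(¹H) + 30·m_n = 26.2034500 + 30.2599470 = 56.4633970 u
The mass defect is 56.4633970 − 55.9349 = 0.5284970 u.
E_B = 0.5284970 × 931.494 = 492.292 MeV
In joules: 492.292 MeV × 1.602e-13 J/MeV = 7.8865e-11 J

7.89e-11 J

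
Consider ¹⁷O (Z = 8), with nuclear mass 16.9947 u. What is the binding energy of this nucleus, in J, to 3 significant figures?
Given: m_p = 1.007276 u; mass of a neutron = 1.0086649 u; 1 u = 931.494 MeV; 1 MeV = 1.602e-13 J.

Z = 8, so N = A − Z = 17 − 8 = 9.
Mass of separated nucleons = 8(1.007276) + 9(1.0086649) = 8.058208 + 9.0779841 = 17.1361921 u
Δm = 17.1361921 − 16.9947 = 0.1414921 u
Converting to energy: 0.1414921 u × 931.494 MeV/u = 131.799 MeV
In joules: 131.799 MeV × 1.602e-13 J/MeV = 2.1114e-11 J

2.11e-11 J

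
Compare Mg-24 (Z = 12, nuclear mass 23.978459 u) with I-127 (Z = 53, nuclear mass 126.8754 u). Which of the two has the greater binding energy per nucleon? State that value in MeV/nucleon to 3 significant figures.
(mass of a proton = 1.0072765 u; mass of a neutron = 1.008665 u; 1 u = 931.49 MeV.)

I-127; 8.45 MeV/nucleon

Mg-24: Σm = 12(1.0072765) + 12(1.008665) = 24.1912980 u; Δm = 0.2128390 u; E_B = 198.26 MeV; E_B/A = 8.261 MeV
I-127: Σm = 53(1.0072765) + 74(1.008665) = 128.0268645 u; Δm = 1.1514645 u; E_B = 1072.578 MeV; E_B/A = 8.445 MeV
I-127 has the higher binding energy per nucleon, so it is the more tightly bound nucleus.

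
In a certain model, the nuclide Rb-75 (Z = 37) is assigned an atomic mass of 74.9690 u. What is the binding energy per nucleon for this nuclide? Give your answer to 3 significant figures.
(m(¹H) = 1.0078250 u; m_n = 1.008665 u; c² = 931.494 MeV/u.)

The nucleus contains 37 protons and 75 − 37 = 38 neutrons.
Σm = 37·m(¹H) + 38·m_n = 37.2895250 + 38.329270 = 75.6187950 u
Mass defect Δm = 75.6187950 − 74.9690 = 0.6497950 u
Converting to energy: 0.6497950 u × 931.494 MeV/u = 605.280 MeV
BE/A = 605.280 MeV / 75 = 8.070 MeV/nucleon

8.07 MeV/nucleon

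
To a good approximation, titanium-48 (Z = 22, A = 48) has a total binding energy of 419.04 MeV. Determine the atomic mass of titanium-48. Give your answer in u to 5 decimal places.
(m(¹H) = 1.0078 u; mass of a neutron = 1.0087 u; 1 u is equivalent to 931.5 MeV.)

Mass defect = 419.04 MeV / (931.5 MeV/u) = 0.4498551 u
Constituent mass = 22(1.0078) + 26(1.0087) = 48.3978 u
Atomic mass = 48.3978 − 0.4498551 = 47.9479449 u ≈ 47.94794 u (to 5 decimal places)

47.94794 u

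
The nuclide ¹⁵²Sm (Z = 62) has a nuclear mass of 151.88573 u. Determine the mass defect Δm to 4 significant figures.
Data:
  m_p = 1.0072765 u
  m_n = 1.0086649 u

1.345 u

Σm = 62·m_p + 90·m_n = 62.4511430 + 90.7798410 = 153.2309840 u
Mass defect Δm = 153.2309840 − 151.88573 = 1.3452540 u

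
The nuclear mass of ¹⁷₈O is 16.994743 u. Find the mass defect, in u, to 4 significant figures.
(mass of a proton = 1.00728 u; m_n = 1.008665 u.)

0.1415 u

Z = 8, so N = A − Z = 17 − 8 = 9.
Σm = 8·m_p + 9·m_n = 8.05824 + 9.077985 = 17.136225 u
Δm = 17.136225 − 16.994743 = 0.141482 u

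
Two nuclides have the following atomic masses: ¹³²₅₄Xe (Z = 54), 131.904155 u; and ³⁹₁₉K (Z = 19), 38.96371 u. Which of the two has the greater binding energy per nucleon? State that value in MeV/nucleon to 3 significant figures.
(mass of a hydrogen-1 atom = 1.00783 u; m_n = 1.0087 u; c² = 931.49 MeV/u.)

³⁹₁₉K; 8.58 MeV/nucleon

¹³²₅₄Xe: Σm = 54(1.00783) + 78(1.0087) = 133.10142 u; Δm = 1.197265 u; E_B = 1115.24 MeV; E_B/A = 8.449 MeV
³⁹₁₉K: Σm = 19(1.00783) + 20(1.0087) = 39.32277 u; Δm = 0.35906 u; E_B = 334.46 MeV; E_B/A = 8.576 MeV
³⁹₁₉K has the higher binding energy per nucleon, so it is the more tightly bound nucleus.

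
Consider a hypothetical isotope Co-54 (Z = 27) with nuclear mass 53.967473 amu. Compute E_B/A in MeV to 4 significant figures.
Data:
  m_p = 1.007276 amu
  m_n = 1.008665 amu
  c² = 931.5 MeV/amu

7.986 MeV/nucleon

With 27 protons and 27 neutrons (A = 54):
Mass of separated nucleons = 27(1.007276) + 27(1.008665) = 27.196452 + 27.233955 = 54.430407 amu
The mass defect is 54.430407 − 53.967473 = 0.462934 amu.
Binding energy = Δm·c² = 0.462934 × 931.5 MeV/amu = 431.223 MeV
Dividing by A = 54 gives 7.986 MeV per nucleon.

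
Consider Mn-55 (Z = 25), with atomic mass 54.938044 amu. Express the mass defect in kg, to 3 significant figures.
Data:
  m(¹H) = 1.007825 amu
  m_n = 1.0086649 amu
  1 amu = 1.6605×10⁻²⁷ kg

The nucleus contains 25 protons and 55 − 25 = 30 neutrons.
Σm = 25·m(¹H) + 30·m_n = 25.195625 + 30.2599470 = 55.4555720 amu
Δm = 55.4555720 − 54.938044 = 0.5175280 amu
In SI units: 0.5175280 amu × 1.6605×10⁻²⁷ kg/amu = 8.5936e-28 kg

8.59e-28 kg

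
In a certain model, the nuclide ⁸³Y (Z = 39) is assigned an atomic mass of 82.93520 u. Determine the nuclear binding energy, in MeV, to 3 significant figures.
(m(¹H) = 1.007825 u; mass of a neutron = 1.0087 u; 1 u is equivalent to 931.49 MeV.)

The nucleus contains 39 protons and 83 − 39 = 44 neutrons.
Mass of separated nucleons = 39(1.007825) + 44(1.0087) = 39.305175 + 44.3828 = 83.687975 u
Δm = 83.687975 − 82.93520 = 0.752775 u
E_B = 0.752775 × 931.49 = 701.202 MeV

701 MeV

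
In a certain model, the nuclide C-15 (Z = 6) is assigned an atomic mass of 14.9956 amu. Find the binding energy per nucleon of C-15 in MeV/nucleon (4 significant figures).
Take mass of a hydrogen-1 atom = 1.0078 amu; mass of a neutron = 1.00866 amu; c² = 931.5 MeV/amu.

Σm = 6·m(¹H) + 9·m_n = 6.0468 + 9.07794 = 15.12474 amu
Mass defect Δm = 15.12474 − 14.9956 = 0.12914 amu
Binding energy = Δm·c² = 0.12914 × 931.5 MeV/amu = 120.294 MeV
BE/A = 120.294 MeV / 15 = 8.020 MeV/nucleon

8.020 MeV/nucleon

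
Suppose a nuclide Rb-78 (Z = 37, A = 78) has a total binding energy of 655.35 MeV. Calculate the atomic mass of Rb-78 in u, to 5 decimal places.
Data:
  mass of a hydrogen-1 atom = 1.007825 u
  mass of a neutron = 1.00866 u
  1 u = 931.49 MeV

Mass defect = 655.35 MeV / (931.49 MeV/u) = 0.7035502 u
Constituent mass = 37(1.007825) + 41(1.00866) = 78.644585 u
Atomic mass = 78.644585 − 0.7035502 = 77.9410348 u ≈ 77.94103 u (to 5 decimal places)

77.94103 u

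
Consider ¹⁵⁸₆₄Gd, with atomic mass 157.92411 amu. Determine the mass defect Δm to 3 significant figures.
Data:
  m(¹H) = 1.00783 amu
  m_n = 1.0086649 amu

1.39 amu

Total constituent mass: 64 × 1.00783 + 94 × 1.0086649 = 159.3156206 amu
Δm = 159.3156206 − 157.92411 = 1.3915106 amu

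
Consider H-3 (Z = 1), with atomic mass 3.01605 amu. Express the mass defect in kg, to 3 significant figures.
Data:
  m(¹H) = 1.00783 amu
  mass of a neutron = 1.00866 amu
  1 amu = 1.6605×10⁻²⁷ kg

1.51e-29 kg

The nucleus contains 1 protons and 3 − 1 = 2 neutrons.
Total constituent mass: 1 × 1.00783 + 2 × 1.00866 = 3.02515 amu
The mass defect is 3.02515 − 3.01605 = 0.00910 amu.
In SI units: 0.00910 amu × 1.6605×10⁻²⁷ kg/amu = 1.5111e-29 kg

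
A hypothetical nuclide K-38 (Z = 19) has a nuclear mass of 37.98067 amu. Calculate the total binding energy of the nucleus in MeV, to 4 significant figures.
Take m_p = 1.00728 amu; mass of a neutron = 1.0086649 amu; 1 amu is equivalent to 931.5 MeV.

300.2 MeV

With 19 protons and 19 neutrons (A = 38):
Σm = 19·m_p + 19·m_n = 19.13832 + 19.1646331 = 38.3029531 amu
Mass defect Δm = 38.3029531 − 37.98067 = 0.3222831 amu
Converting to energy: 0.3222831 amu × 931.5 MeV/amu = 300.207 MeV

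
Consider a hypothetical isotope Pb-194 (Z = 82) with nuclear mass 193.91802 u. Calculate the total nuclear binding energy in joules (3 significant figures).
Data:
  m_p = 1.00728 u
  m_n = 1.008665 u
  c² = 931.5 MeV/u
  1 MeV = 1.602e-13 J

2.46e-10 J

Σm = 82·m_p + 112·m_n = 82.59696 + 112.970480 = 195.567440 u
The mass defect is 195.567440 − 193.91802 = 1.649420 u.
Converting to energy: 1.649420 u × 931.5 MeV/u = 1536.43 MeV
In joules: 1536.43 MeV × 1.602e-13 J/MeV = 2.4614e-10 J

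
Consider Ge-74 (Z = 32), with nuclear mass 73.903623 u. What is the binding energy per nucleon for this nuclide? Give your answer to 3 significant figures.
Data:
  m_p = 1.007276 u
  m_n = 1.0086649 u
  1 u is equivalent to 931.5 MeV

Σm = 32·m_p + 42·m_n = 32.232832 + 42.3639258 = 74.5967578 u
Mass defect Δm = 74.5967578 − 73.903623 = 0.6931348 u
Binding energy = Δm·c² = 0.6931348 × 931.5 MeV/u = 645.655 MeV
Dividing by A = 74 gives 8.725 MeV per nucleon.

8.73 MeV/nucleon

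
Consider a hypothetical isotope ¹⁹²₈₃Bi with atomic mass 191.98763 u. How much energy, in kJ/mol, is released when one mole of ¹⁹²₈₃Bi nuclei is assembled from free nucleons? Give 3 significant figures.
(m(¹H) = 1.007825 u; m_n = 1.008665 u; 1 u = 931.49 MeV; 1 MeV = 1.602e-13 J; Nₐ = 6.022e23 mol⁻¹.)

1.44e+11 kJ/mol

Σm = 83·m(¹H) + 109·m_n = 83.649475 + 109.944485 = 193.593960 u
Δm = 193.593960 − 191.98763 = 1.606330 u
E_B = 1.606330 × 931.49 = 1496.28 MeV
Per nucleus in joules: 1496.28 MeV × 1.602e-13 J/MeV = 2.3970e-10 J
Per mole: 2.3970e-10 J × 6.022e23 mol⁻¹ = 1.4435e+14 J/mol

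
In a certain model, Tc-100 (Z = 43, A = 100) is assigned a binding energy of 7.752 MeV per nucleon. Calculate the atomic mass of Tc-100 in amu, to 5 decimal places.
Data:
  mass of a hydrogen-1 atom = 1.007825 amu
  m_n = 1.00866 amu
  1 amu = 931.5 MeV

99.99789 amu

Total binding energy = 100 × 7.752 = 775.200 MeV
Mass defect = 775.200 MeV / (931.5 MeV/amu) = 0.8322061 amu
Constituent mass = 43(1.007825) + 57(1.00866) = 100.830095 amu
Atomic mass = 100.830095 − 0.8322061 = 99.9978889 amu ≈ 99.99789 amu (to 5 decimal places)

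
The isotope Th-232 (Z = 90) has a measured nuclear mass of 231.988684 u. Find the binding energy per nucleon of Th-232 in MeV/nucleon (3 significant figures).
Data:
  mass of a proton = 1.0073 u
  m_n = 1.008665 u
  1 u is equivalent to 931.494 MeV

Mass of separated nucleons = 90(1.0073) + 142(1.008665) = 90.6570 + 143.230430 = 233.887430 u
Δm = 233.887430 − 231.988684 = 1.898746 u
Binding energy = Δm·c² = 1.898746 × 931.494 MeV/u = 1768.67 MeV
Dividing by A = 232 gives 7.624 MeV per nucleon.

7.62 MeV/nucleon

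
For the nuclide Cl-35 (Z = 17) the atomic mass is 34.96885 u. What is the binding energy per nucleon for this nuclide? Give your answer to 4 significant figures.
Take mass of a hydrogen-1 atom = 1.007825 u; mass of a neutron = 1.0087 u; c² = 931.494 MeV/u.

8.537 MeV/nucleon

The nucleus contains 17 protons and 35 − 17 = 18 neutrons.
Σm = 17·m(¹H) + 18·m_n = 17.133025 + 18.1566 = 35.289625 u
Mass defect Δm = 35.289625 − 34.96885 = 0.320775 u
Converting to energy: 0.320775 u × 931.494 MeV/u = 298.800 MeV
Per nucleon: 298.800 / 35 = 8.537 MeV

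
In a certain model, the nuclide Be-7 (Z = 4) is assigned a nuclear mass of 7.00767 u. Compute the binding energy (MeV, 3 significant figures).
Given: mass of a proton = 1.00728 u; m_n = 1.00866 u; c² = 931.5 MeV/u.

Mass of separated nucleons = 4(1.00728) + 3(1.00866) = 4.02912 + 3.02598 = 7.05510 u
Δm = 7.05510 − 7.00767 = 0.04743 u
Converting to energy: 0.04743 u × 931.5 MeV/u = 44.1810 MeV

44.2 MeV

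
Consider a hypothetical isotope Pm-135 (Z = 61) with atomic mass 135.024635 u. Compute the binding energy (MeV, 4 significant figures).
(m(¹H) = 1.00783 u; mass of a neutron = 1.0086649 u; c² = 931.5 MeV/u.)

Total constituent mass: 61 × 1.00783 + 74 × 1.0086649 = 136.1188326 u
Mass defect Δm = 136.1188326 − 135.024635 = 1.0941976 u
Converting to energy: 1.0941976 u × 931.5 MeV/u = 1019.25 MeV

1019 MeV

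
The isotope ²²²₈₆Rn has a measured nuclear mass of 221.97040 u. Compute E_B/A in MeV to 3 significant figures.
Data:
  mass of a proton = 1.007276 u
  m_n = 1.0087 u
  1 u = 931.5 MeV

7.71 MeV/nucleon

Z = 86, so N = A − Z = 222 − 86 = 136.
Total constituent mass: 86 × 1.007276 + 136 × 1.0087 = 223.808936 u
Δm = 223.808936 − 221.97040 = 1.838536 u
Converting to energy: 1.838536 u × 931.5 MeV/u = 1712.60 MeV
Dividing by A = 222 gives 7.714 MeV per nucleon.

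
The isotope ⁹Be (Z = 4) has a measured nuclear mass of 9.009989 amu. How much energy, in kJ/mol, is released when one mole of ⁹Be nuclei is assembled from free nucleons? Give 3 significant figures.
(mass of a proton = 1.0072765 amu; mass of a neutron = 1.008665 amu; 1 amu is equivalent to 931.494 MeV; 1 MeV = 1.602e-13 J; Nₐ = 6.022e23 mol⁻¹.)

With 4 protons and 5 neutrons (A = 9):
Σm = 4·m_p + 5·m_n = 4.0291060 + 5.043325 = 9.0724310 amu
Δm = 9.0724310 − 9.009989 = 0.0624420 amu
Converting to energy: 0.0624420 amu × 931.494 MeV/amu = 58.1643 MeV
Per nucleus in joules: 58.1643 MeV × 1.602e-13 J/MeV = 9.3179e-12 J
Per mole: 9.3179e-12 J × 6.022e23 mol⁻¹ = 5.6112e+12 J/mol

5.61e+09 kJ/mol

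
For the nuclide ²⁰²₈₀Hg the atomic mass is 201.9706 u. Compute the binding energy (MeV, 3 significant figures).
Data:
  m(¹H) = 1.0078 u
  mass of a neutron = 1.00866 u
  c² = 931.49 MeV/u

1590 MeV

The nucleus contains 80 protons and 202 − 80 = 122 neutrons.
Total constituent mass: 80 × 1.0078 + 122 × 1.00866 = 203.68052 u
Δm = 203.68052 − 201.9706 = 1.70992 u
Binding energy = Δm·c² = 1.70992 × 931.49 MeV/u = 1592.77 MeV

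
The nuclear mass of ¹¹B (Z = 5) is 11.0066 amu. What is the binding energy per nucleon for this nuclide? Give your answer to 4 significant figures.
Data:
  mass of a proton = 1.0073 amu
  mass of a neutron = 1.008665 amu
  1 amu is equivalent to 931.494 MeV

6.935 MeV/nucleon

The nucleus contains 5 protons and 11 − 5 = 6 neutrons.
Σm = 5·m_p + 6·m_n = 5.0365 + 6.051990 = 11.088490 amu
Mass defect Δm = 11.088490 − 11.0066 = 0.081890 amu
E_B = 0.081890 × 931.494 = 76.2800 MeV
Dividing by A = 11 gives 6.935 MeV per nucleon.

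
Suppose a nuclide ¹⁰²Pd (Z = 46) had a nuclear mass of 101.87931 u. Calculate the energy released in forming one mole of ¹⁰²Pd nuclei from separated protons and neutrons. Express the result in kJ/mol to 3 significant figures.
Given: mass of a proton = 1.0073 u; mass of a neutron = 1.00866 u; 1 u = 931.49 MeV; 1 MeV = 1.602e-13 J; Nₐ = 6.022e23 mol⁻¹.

8.46e+10 kJ/mol

Z = 46, so N = A − Z = 102 − 46 = 56.
Σm = 46·m_p + 56·m_n = 46.3358 + 56.48496 = 102.82076 u
Δm = 102.82076 − 101.87931 = 0.94145 u
Converting to energy: 0.94145 u × 931.49 MeV/u = 876.951 MeV
Per nucleus in joules: 876.951 MeV × 1.602e-13 J/MeV = 1.4049e-10 J
Per mole: 1.4049e-10 J × 6.022e23 mol⁻¹ = 8.4603e+13 J/mol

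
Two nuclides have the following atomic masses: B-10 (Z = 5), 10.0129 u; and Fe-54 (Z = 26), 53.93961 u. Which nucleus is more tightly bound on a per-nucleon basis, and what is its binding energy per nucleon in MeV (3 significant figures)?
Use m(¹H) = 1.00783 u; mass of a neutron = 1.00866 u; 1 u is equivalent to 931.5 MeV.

Fe-54; 8.74 MeV/nucleon

B-10: Σm = 5(1.00783) + 5(1.00866) = 10.08245 u; Δm = 0.06955 u; E_B = 64.786 MeV; E_B/A = 6.479 MeV
Fe-54: Σm = 26(1.00783) + 28(1.00866) = 54.44606 u; Δm = 0.50645 u; E_B = 471.76 MeV; E_B/A = 8.736 MeV
Fe-54 has the higher binding energy per nucleon, so it is the more tightly bound nucleus.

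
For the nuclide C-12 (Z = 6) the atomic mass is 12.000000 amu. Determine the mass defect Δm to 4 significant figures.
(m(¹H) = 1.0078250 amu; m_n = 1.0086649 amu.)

Z = 6, so N = A − Z = 12 − 6 = 6.
Mass of separated nucleons = 6(1.0078250) + 6(1.0086649) = 6.0469500 + 6.0519894 = 12.0989394 amu
Δm = 12.0989394 − 12.000000 = 0.0989394 amu

0.09894 amu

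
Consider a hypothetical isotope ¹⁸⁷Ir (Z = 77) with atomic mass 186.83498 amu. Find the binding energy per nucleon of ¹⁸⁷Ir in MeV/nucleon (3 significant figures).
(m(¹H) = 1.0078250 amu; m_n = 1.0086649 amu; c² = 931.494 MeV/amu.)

8.57 MeV/nucleon

Σm = 77·m(¹H) + 110·m_n = 77.6025250 + 110.9531390 = 188.5556640 amu
Δm = 188.5556640 − 186.83498 = 1.7206840 amu
Binding energy = Δm·c² = 1.7206840 × 931.494 MeV/amu = 1602.81 MeV
Per nucleon: 1602.81 / 187 = 8.571 MeV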